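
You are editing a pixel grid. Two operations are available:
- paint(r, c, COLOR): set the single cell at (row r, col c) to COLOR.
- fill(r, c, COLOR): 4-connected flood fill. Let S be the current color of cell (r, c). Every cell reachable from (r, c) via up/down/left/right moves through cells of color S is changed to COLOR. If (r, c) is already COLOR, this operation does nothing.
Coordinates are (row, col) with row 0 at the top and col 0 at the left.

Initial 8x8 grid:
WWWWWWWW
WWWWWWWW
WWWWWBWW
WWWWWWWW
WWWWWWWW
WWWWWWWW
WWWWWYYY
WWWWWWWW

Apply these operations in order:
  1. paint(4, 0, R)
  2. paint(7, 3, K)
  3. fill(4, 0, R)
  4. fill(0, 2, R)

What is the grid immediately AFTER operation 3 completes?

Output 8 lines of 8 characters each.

After op 1 paint(4,0,R):
WWWWWWWW
WWWWWWWW
WWWWWBWW
WWWWWWWW
RWWWWWWW
WWWWWWWW
WWWWWYYY
WWWWWWWW
After op 2 paint(7,3,K):
WWWWWWWW
WWWWWWWW
WWWWWBWW
WWWWWWWW
RWWWWWWW
WWWWWWWW
WWWWWYYY
WWWKWWWW
After op 3 fill(4,0,R) [0 cells changed]:
WWWWWWWW
WWWWWWWW
WWWWWBWW
WWWWWWWW
RWWWWWWW
WWWWWWWW
WWWWWYYY
WWWKWWWW

Answer: WWWWWWWW
WWWWWWWW
WWWWWBWW
WWWWWWWW
RWWWWWWW
WWWWWWWW
WWWWWYYY
WWWKWWWW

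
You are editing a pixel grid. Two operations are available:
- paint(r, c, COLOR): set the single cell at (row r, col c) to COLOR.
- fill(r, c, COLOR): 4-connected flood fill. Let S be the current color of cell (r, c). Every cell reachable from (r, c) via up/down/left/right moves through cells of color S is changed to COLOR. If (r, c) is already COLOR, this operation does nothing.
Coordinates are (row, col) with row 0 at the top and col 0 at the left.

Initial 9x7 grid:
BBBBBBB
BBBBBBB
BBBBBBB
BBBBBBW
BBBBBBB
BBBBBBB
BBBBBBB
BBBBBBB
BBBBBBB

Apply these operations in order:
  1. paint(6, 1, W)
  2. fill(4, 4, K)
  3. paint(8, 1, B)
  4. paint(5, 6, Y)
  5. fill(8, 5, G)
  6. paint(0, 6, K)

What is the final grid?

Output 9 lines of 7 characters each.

After op 1 paint(6,1,W):
BBBBBBB
BBBBBBB
BBBBBBB
BBBBBBW
BBBBBBB
BBBBBBB
BWBBBBB
BBBBBBB
BBBBBBB
After op 2 fill(4,4,K) [61 cells changed]:
KKKKKKK
KKKKKKK
KKKKKKK
KKKKKKW
KKKKKKK
KKKKKKK
KWKKKKK
KKKKKKK
KKKKKKK
After op 3 paint(8,1,B):
KKKKKKK
KKKKKKK
KKKKKKK
KKKKKKW
KKKKKKK
KKKKKKK
KWKKKKK
KKKKKKK
KBKKKKK
After op 4 paint(5,6,Y):
KKKKKKK
KKKKKKK
KKKKKKK
KKKKKKW
KKKKKKK
KKKKKKY
KWKKKKK
KKKKKKK
KBKKKKK
After op 5 fill(8,5,G) [59 cells changed]:
GGGGGGG
GGGGGGG
GGGGGGG
GGGGGGW
GGGGGGG
GGGGGGY
GWGGGGG
GGGGGGG
GBGGGGG
After op 6 paint(0,6,K):
GGGGGGK
GGGGGGG
GGGGGGG
GGGGGGW
GGGGGGG
GGGGGGY
GWGGGGG
GGGGGGG
GBGGGGG

Answer: GGGGGGK
GGGGGGG
GGGGGGG
GGGGGGW
GGGGGGG
GGGGGGY
GWGGGGG
GGGGGGG
GBGGGGG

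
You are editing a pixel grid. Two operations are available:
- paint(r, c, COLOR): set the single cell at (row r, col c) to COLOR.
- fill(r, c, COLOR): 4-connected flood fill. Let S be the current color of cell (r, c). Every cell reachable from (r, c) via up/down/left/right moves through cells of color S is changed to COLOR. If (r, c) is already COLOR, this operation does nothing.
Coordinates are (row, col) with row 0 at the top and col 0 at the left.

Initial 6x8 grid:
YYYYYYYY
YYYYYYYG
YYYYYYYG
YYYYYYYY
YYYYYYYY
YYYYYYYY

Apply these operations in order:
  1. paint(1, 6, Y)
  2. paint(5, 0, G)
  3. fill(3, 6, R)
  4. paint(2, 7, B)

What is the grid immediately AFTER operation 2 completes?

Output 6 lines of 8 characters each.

Answer: YYYYYYYY
YYYYYYYG
YYYYYYYG
YYYYYYYY
YYYYYYYY
GYYYYYYY

Derivation:
After op 1 paint(1,6,Y):
YYYYYYYY
YYYYYYYG
YYYYYYYG
YYYYYYYY
YYYYYYYY
YYYYYYYY
After op 2 paint(5,0,G):
YYYYYYYY
YYYYYYYG
YYYYYYYG
YYYYYYYY
YYYYYYYY
GYYYYYYY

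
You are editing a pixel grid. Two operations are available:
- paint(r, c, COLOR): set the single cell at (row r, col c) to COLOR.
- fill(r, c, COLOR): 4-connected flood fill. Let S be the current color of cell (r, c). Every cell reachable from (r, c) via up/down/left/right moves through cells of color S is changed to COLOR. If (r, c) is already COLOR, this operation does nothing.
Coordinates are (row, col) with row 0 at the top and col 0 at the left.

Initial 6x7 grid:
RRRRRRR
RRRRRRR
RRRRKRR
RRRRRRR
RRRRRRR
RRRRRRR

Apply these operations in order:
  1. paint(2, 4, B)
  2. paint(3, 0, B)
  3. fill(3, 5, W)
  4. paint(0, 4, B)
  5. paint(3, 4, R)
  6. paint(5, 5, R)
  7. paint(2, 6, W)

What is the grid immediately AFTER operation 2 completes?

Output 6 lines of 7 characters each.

After op 1 paint(2,4,B):
RRRRRRR
RRRRRRR
RRRRBRR
RRRRRRR
RRRRRRR
RRRRRRR
After op 2 paint(3,0,B):
RRRRRRR
RRRRRRR
RRRRBRR
BRRRRRR
RRRRRRR
RRRRRRR

Answer: RRRRRRR
RRRRRRR
RRRRBRR
BRRRRRR
RRRRRRR
RRRRRRR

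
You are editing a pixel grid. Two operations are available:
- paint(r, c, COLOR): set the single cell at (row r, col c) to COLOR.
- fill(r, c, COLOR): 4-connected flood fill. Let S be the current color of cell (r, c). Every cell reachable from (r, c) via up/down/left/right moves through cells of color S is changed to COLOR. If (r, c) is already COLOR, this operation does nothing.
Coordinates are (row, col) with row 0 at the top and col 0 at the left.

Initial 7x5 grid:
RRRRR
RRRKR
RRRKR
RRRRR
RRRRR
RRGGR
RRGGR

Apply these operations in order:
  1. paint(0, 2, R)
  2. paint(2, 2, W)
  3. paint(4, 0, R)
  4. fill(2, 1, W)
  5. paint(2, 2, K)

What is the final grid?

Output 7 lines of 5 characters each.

After op 1 paint(0,2,R):
RRRRR
RRRKR
RRRKR
RRRRR
RRRRR
RRGGR
RRGGR
After op 2 paint(2,2,W):
RRRRR
RRRKR
RRWKR
RRRRR
RRRRR
RRGGR
RRGGR
After op 3 paint(4,0,R):
RRRRR
RRRKR
RRWKR
RRRRR
RRRRR
RRGGR
RRGGR
After op 4 fill(2,1,W) [28 cells changed]:
WWWWW
WWWKW
WWWKW
WWWWW
WWWWW
WWGGW
WWGGW
After op 5 paint(2,2,K):
WWWWW
WWWKW
WWKKW
WWWWW
WWWWW
WWGGW
WWGGW

Answer: WWWWW
WWWKW
WWKKW
WWWWW
WWWWW
WWGGW
WWGGW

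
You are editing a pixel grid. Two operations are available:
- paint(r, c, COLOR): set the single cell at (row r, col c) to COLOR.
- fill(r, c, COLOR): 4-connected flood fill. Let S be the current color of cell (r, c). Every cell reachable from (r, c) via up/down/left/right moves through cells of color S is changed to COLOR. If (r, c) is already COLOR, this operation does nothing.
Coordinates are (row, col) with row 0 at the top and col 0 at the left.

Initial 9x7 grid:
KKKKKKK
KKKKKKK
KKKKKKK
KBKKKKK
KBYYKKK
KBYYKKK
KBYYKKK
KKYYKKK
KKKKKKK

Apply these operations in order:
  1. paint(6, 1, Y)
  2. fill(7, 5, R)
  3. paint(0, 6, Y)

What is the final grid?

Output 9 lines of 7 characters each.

Answer: RRRRRRY
RRRRRRR
RRRRRRR
RBRRRRR
RBYYRRR
RBYYRRR
RYYYRRR
RRYYRRR
RRRRRRR

Derivation:
After op 1 paint(6,1,Y):
KKKKKKK
KKKKKKK
KKKKKKK
KBKKKKK
KBYYKKK
KBYYKKK
KYYYKKK
KKYYKKK
KKKKKKK
After op 2 fill(7,5,R) [51 cells changed]:
RRRRRRR
RRRRRRR
RRRRRRR
RBRRRRR
RBYYRRR
RBYYRRR
RYYYRRR
RRYYRRR
RRRRRRR
After op 3 paint(0,6,Y):
RRRRRRY
RRRRRRR
RRRRRRR
RBRRRRR
RBYYRRR
RBYYRRR
RYYYRRR
RRYYRRR
RRRRRRR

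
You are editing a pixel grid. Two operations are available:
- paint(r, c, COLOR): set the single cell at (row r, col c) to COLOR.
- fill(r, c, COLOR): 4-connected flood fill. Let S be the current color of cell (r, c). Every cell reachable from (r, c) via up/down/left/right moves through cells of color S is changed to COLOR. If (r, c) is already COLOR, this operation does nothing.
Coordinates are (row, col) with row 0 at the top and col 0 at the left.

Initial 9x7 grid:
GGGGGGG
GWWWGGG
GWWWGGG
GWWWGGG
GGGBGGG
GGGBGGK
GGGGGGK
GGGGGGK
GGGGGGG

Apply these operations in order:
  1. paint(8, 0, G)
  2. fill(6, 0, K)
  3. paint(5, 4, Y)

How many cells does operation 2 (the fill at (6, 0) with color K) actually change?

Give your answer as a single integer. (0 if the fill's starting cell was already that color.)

After op 1 paint(8,0,G):
GGGGGGG
GWWWGGG
GWWWGGG
GWWWGGG
GGGBGGG
GGGBGGK
GGGGGGK
GGGGGGK
GGGGGGG
After op 2 fill(6,0,K) [49 cells changed]:
KKKKKKK
KWWWKKK
KWWWKKK
KWWWKKK
KKKBKKK
KKKBKKK
KKKKKKK
KKKKKKK
KKKKKKK

Answer: 49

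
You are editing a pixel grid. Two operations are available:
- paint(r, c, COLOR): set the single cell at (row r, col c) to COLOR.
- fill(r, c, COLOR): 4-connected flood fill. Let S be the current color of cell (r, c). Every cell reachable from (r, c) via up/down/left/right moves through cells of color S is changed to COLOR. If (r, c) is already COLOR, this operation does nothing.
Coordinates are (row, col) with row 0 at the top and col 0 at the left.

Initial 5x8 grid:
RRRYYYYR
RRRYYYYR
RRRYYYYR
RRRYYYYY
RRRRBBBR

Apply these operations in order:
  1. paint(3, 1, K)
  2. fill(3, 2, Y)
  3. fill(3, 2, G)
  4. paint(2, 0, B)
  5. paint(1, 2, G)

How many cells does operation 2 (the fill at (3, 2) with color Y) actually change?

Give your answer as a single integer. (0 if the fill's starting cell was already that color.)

After op 1 paint(3,1,K):
RRRYYYYR
RRRYYYYR
RRRYYYYR
RKRYYYYY
RRRRBBBR
After op 2 fill(3,2,Y) [15 cells changed]:
YYYYYYYR
YYYYYYYR
YYYYYYYR
YKYYYYYY
YYYYBBBR

Answer: 15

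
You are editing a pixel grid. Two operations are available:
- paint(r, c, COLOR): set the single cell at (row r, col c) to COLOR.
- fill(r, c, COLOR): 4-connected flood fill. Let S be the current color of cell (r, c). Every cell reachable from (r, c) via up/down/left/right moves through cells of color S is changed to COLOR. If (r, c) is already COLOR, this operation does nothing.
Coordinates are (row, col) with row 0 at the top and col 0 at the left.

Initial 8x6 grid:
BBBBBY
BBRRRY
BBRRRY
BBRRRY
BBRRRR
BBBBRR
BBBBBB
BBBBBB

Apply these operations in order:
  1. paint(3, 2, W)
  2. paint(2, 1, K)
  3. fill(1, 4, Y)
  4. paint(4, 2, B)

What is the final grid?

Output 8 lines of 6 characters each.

After op 1 paint(3,2,W):
BBBBBY
BBRRRY
BBRRRY
BBWRRY
BBRRRR
BBBBRR
BBBBBB
BBBBBB
After op 2 paint(2,1,K):
BBBBBY
BBRRRY
BKRRRY
BBWRRY
BBRRRR
BBBBRR
BBBBBB
BBBBBB
After op 3 fill(1,4,Y) [14 cells changed]:
BBBBBY
BBYYYY
BKYYYY
BBWYYY
BBYYYY
BBBBYY
BBBBBB
BBBBBB
After op 4 paint(4,2,B):
BBBBBY
BBYYYY
BKYYYY
BBWYYY
BBBYYY
BBBBYY
BBBBBB
BBBBBB

Answer: BBBBBY
BBYYYY
BKYYYY
BBWYYY
BBBYYY
BBBBYY
BBBBBB
BBBBBB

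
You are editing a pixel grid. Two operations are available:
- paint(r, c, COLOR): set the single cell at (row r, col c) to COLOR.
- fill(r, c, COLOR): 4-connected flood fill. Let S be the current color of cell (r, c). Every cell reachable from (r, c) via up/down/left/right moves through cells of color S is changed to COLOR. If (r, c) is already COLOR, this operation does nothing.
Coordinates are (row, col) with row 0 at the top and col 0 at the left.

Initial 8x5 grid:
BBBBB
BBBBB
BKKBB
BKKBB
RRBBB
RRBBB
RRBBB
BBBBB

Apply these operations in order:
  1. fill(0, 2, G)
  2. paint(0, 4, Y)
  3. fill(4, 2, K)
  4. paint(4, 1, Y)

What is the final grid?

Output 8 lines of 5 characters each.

After op 1 fill(0,2,G) [30 cells changed]:
GGGGG
GGGGG
GKKGG
GKKGG
RRGGG
RRGGG
RRGGG
GGGGG
After op 2 paint(0,4,Y):
GGGGY
GGGGG
GKKGG
GKKGG
RRGGG
RRGGG
RRGGG
GGGGG
After op 3 fill(4,2,K) [29 cells changed]:
KKKKY
KKKKK
KKKKK
KKKKK
RRKKK
RRKKK
RRKKK
KKKKK
After op 4 paint(4,1,Y):
KKKKY
KKKKK
KKKKK
KKKKK
RYKKK
RRKKK
RRKKK
KKKKK

Answer: KKKKY
KKKKK
KKKKK
KKKKK
RYKKK
RRKKK
RRKKK
KKKKK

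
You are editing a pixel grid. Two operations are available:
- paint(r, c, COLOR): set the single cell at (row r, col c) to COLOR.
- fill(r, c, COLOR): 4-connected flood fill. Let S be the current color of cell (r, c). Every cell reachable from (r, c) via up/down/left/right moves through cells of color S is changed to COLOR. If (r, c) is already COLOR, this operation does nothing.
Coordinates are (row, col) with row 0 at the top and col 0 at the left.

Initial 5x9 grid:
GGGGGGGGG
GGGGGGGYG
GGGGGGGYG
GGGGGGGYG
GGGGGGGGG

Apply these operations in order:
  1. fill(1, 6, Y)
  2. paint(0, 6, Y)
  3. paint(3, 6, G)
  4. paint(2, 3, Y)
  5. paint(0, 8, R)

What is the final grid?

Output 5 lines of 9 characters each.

After op 1 fill(1,6,Y) [42 cells changed]:
YYYYYYYYY
YYYYYYYYY
YYYYYYYYY
YYYYYYYYY
YYYYYYYYY
After op 2 paint(0,6,Y):
YYYYYYYYY
YYYYYYYYY
YYYYYYYYY
YYYYYYYYY
YYYYYYYYY
After op 3 paint(3,6,G):
YYYYYYYYY
YYYYYYYYY
YYYYYYYYY
YYYYYYGYY
YYYYYYYYY
After op 4 paint(2,3,Y):
YYYYYYYYY
YYYYYYYYY
YYYYYYYYY
YYYYYYGYY
YYYYYYYYY
After op 5 paint(0,8,R):
YYYYYYYYR
YYYYYYYYY
YYYYYYYYY
YYYYYYGYY
YYYYYYYYY

Answer: YYYYYYYYR
YYYYYYYYY
YYYYYYYYY
YYYYYYGYY
YYYYYYYYY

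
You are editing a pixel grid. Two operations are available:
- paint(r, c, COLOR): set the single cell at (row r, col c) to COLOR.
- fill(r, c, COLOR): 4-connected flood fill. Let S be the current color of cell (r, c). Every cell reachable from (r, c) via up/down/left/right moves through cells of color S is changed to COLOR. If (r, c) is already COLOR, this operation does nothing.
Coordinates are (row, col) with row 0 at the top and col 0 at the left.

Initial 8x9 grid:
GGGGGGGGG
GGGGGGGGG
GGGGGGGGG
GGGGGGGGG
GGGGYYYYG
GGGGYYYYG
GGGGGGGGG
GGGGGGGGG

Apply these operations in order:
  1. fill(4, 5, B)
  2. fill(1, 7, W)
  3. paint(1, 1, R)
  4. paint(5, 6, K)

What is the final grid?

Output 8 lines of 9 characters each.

After op 1 fill(4,5,B) [8 cells changed]:
GGGGGGGGG
GGGGGGGGG
GGGGGGGGG
GGGGGGGGG
GGGGBBBBG
GGGGBBBBG
GGGGGGGGG
GGGGGGGGG
After op 2 fill(1,7,W) [64 cells changed]:
WWWWWWWWW
WWWWWWWWW
WWWWWWWWW
WWWWWWWWW
WWWWBBBBW
WWWWBBBBW
WWWWWWWWW
WWWWWWWWW
After op 3 paint(1,1,R):
WWWWWWWWW
WRWWWWWWW
WWWWWWWWW
WWWWWWWWW
WWWWBBBBW
WWWWBBBBW
WWWWWWWWW
WWWWWWWWW
After op 4 paint(5,6,K):
WWWWWWWWW
WRWWWWWWW
WWWWWWWWW
WWWWWWWWW
WWWWBBBBW
WWWWBBKBW
WWWWWWWWW
WWWWWWWWW

Answer: WWWWWWWWW
WRWWWWWWW
WWWWWWWWW
WWWWWWWWW
WWWWBBBBW
WWWWBBKBW
WWWWWWWWW
WWWWWWWWW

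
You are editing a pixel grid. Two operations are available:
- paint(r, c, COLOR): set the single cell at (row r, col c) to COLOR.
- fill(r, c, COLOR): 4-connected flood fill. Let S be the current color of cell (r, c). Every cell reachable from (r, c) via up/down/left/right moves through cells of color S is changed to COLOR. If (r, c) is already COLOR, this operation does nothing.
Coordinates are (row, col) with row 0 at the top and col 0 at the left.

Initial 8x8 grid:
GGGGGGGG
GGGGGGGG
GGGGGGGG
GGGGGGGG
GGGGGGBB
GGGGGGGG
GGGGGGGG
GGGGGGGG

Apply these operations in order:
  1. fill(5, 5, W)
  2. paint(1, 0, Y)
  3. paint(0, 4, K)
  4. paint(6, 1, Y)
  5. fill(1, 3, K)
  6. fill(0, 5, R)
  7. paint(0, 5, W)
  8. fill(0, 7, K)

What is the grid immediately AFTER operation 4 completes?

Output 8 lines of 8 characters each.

After op 1 fill(5,5,W) [62 cells changed]:
WWWWWWWW
WWWWWWWW
WWWWWWWW
WWWWWWWW
WWWWWWBB
WWWWWWWW
WWWWWWWW
WWWWWWWW
After op 2 paint(1,0,Y):
WWWWWWWW
YWWWWWWW
WWWWWWWW
WWWWWWWW
WWWWWWBB
WWWWWWWW
WWWWWWWW
WWWWWWWW
After op 3 paint(0,4,K):
WWWWKWWW
YWWWWWWW
WWWWWWWW
WWWWWWWW
WWWWWWBB
WWWWWWWW
WWWWWWWW
WWWWWWWW
After op 4 paint(6,1,Y):
WWWWKWWW
YWWWWWWW
WWWWWWWW
WWWWWWWW
WWWWWWBB
WWWWWWWW
WYWWWWWW
WWWWWWWW

Answer: WWWWKWWW
YWWWWWWW
WWWWWWWW
WWWWWWWW
WWWWWWBB
WWWWWWWW
WYWWWWWW
WWWWWWWW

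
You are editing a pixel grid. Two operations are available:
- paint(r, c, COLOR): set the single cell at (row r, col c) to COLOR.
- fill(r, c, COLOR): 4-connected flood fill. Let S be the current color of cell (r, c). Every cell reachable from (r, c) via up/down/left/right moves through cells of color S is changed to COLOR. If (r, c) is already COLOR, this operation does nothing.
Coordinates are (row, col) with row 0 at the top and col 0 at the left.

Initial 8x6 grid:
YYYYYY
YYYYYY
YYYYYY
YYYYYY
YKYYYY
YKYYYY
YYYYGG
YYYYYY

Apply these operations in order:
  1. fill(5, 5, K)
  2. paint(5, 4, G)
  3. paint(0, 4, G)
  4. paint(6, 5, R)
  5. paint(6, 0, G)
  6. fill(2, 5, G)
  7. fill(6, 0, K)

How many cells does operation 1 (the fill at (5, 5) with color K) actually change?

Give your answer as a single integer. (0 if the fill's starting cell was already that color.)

Answer: 44

Derivation:
After op 1 fill(5,5,K) [44 cells changed]:
KKKKKK
KKKKKK
KKKKKK
KKKKKK
KKKKKK
KKKKKK
KKKKGG
KKKKKK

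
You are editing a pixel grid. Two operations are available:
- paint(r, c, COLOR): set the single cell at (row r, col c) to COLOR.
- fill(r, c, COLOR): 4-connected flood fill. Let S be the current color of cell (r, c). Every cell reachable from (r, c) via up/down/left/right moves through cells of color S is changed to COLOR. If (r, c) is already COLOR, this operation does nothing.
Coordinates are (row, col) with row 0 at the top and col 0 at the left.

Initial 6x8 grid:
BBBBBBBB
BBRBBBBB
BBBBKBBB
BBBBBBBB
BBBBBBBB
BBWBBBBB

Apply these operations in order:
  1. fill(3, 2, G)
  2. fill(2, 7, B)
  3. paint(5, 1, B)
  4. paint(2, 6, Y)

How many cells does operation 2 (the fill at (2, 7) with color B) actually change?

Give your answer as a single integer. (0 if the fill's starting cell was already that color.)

After op 1 fill(3,2,G) [45 cells changed]:
GGGGGGGG
GGRGGGGG
GGGGKGGG
GGGGGGGG
GGGGGGGG
GGWGGGGG
After op 2 fill(2,7,B) [45 cells changed]:
BBBBBBBB
BBRBBBBB
BBBBKBBB
BBBBBBBB
BBBBBBBB
BBWBBBBB

Answer: 45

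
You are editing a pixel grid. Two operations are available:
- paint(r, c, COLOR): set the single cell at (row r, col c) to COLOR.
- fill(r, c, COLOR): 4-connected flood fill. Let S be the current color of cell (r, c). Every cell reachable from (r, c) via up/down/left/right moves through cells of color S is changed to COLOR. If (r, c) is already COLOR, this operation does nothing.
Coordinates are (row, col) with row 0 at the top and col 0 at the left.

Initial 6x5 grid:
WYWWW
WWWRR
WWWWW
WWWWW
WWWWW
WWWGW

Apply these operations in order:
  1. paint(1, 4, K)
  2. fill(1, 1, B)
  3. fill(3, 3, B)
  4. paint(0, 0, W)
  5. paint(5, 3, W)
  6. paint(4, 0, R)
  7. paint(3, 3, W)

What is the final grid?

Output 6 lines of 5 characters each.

Answer: WYBBB
BBBRK
BBBBB
BBBWB
RBBBB
BBBWB

Derivation:
After op 1 paint(1,4,K):
WYWWW
WWWRK
WWWWW
WWWWW
WWWWW
WWWGW
After op 2 fill(1,1,B) [26 cells changed]:
BYBBB
BBBRK
BBBBB
BBBBB
BBBBB
BBBGB
After op 3 fill(3,3,B) [0 cells changed]:
BYBBB
BBBRK
BBBBB
BBBBB
BBBBB
BBBGB
After op 4 paint(0,0,W):
WYBBB
BBBRK
BBBBB
BBBBB
BBBBB
BBBGB
After op 5 paint(5,3,W):
WYBBB
BBBRK
BBBBB
BBBBB
BBBBB
BBBWB
After op 6 paint(4,0,R):
WYBBB
BBBRK
BBBBB
BBBBB
RBBBB
BBBWB
After op 7 paint(3,3,W):
WYBBB
BBBRK
BBBBB
BBBWB
RBBBB
BBBWB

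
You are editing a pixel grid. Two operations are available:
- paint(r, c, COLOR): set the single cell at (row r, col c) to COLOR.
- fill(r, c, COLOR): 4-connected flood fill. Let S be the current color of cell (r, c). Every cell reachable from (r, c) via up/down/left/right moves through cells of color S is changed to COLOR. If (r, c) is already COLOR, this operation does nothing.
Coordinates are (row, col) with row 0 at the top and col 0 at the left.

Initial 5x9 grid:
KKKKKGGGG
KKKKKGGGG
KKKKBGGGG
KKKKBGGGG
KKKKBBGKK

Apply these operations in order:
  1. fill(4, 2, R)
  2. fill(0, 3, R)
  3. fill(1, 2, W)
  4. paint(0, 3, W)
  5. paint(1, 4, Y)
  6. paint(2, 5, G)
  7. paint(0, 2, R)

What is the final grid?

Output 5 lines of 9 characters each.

Answer: WWRWWGGGG
WWWWYGGGG
WWWWBGGGG
WWWWBGGGG
WWWWBBGKK

Derivation:
After op 1 fill(4,2,R) [22 cells changed]:
RRRRRGGGG
RRRRRGGGG
RRRRBGGGG
RRRRBGGGG
RRRRBBGKK
After op 2 fill(0,3,R) [0 cells changed]:
RRRRRGGGG
RRRRRGGGG
RRRRBGGGG
RRRRBGGGG
RRRRBBGKK
After op 3 fill(1,2,W) [22 cells changed]:
WWWWWGGGG
WWWWWGGGG
WWWWBGGGG
WWWWBGGGG
WWWWBBGKK
After op 4 paint(0,3,W):
WWWWWGGGG
WWWWWGGGG
WWWWBGGGG
WWWWBGGGG
WWWWBBGKK
After op 5 paint(1,4,Y):
WWWWWGGGG
WWWWYGGGG
WWWWBGGGG
WWWWBGGGG
WWWWBBGKK
After op 6 paint(2,5,G):
WWWWWGGGG
WWWWYGGGG
WWWWBGGGG
WWWWBGGGG
WWWWBBGKK
After op 7 paint(0,2,R):
WWRWWGGGG
WWWWYGGGG
WWWWBGGGG
WWWWBGGGG
WWWWBBGKK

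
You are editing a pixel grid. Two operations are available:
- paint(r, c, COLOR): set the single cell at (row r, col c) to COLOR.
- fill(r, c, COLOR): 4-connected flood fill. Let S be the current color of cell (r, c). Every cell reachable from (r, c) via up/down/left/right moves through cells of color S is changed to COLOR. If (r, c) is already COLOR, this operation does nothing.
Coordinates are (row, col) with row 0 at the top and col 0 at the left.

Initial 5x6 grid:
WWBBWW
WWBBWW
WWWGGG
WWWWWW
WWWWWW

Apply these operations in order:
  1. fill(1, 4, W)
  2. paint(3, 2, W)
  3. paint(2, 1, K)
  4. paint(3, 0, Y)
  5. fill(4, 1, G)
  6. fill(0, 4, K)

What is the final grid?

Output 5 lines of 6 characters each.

After op 1 fill(1,4,W) [0 cells changed]:
WWBBWW
WWBBWW
WWWGGG
WWWWWW
WWWWWW
After op 2 paint(3,2,W):
WWBBWW
WWBBWW
WWWGGG
WWWWWW
WWWWWW
After op 3 paint(2,1,K):
WWBBWW
WWBBWW
WKWGGG
WWWWWW
WWWWWW
After op 4 paint(3,0,Y):
WWBBWW
WWBBWW
WKWGGG
YWWWWW
WWWWWW
After op 5 fill(4,1,G) [12 cells changed]:
WWBBWW
WWBBWW
WKGGGG
YGGGGG
GGGGGG
After op 6 fill(0,4,K) [4 cells changed]:
WWBBKK
WWBBKK
WKGGGG
YGGGGG
GGGGGG

Answer: WWBBKK
WWBBKK
WKGGGG
YGGGGG
GGGGGG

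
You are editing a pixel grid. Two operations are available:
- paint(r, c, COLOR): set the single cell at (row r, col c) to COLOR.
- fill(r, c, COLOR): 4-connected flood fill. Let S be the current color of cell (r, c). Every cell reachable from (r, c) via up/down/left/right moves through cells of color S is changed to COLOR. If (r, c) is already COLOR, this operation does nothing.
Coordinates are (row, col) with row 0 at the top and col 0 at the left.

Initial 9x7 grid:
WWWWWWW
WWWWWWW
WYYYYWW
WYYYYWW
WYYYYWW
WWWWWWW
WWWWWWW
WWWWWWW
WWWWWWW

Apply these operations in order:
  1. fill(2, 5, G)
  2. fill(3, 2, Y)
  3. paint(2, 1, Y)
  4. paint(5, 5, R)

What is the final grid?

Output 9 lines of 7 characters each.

After op 1 fill(2,5,G) [51 cells changed]:
GGGGGGG
GGGGGGG
GYYYYGG
GYYYYGG
GYYYYGG
GGGGGGG
GGGGGGG
GGGGGGG
GGGGGGG
After op 2 fill(3,2,Y) [0 cells changed]:
GGGGGGG
GGGGGGG
GYYYYGG
GYYYYGG
GYYYYGG
GGGGGGG
GGGGGGG
GGGGGGG
GGGGGGG
After op 3 paint(2,1,Y):
GGGGGGG
GGGGGGG
GYYYYGG
GYYYYGG
GYYYYGG
GGGGGGG
GGGGGGG
GGGGGGG
GGGGGGG
After op 4 paint(5,5,R):
GGGGGGG
GGGGGGG
GYYYYGG
GYYYYGG
GYYYYGG
GGGGGRG
GGGGGGG
GGGGGGG
GGGGGGG

Answer: GGGGGGG
GGGGGGG
GYYYYGG
GYYYYGG
GYYYYGG
GGGGGRG
GGGGGGG
GGGGGGG
GGGGGGG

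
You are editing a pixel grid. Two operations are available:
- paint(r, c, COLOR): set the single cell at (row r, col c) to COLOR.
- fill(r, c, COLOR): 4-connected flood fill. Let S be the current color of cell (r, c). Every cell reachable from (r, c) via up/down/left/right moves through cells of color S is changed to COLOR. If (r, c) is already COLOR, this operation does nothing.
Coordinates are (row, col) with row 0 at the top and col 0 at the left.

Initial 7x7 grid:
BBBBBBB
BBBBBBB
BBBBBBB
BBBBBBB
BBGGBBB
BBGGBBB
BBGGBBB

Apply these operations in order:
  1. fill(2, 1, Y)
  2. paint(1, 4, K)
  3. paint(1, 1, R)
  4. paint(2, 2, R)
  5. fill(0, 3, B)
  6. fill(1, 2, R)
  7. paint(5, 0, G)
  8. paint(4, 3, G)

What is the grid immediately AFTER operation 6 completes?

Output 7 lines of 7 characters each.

Answer: RRRRRRR
RRRRKRR
RRRRRRR
RRRRRRR
RRGGRRR
RRGGRRR
RRGGRRR

Derivation:
After op 1 fill(2,1,Y) [43 cells changed]:
YYYYYYY
YYYYYYY
YYYYYYY
YYYYYYY
YYGGYYY
YYGGYYY
YYGGYYY
After op 2 paint(1,4,K):
YYYYYYY
YYYYKYY
YYYYYYY
YYYYYYY
YYGGYYY
YYGGYYY
YYGGYYY
After op 3 paint(1,1,R):
YYYYYYY
YRYYKYY
YYYYYYY
YYYYYYY
YYGGYYY
YYGGYYY
YYGGYYY
After op 4 paint(2,2,R):
YYYYYYY
YRYYKYY
YYRYYYY
YYYYYYY
YYGGYYY
YYGGYYY
YYGGYYY
After op 5 fill(0,3,B) [40 cells changed]:
BBBBBBB
BRBBKBB
BBRBBBB
BBBBBBB
BBGGBBB
BBGGBBB
BBGGBBB
After op 6 fill(1,2,R) [40 cells changed]:
RRRRRRR
RRRRKRR
RRRRRRR
RRRRRRR
RRGGRRR
RRGGRRR
RRGGRRR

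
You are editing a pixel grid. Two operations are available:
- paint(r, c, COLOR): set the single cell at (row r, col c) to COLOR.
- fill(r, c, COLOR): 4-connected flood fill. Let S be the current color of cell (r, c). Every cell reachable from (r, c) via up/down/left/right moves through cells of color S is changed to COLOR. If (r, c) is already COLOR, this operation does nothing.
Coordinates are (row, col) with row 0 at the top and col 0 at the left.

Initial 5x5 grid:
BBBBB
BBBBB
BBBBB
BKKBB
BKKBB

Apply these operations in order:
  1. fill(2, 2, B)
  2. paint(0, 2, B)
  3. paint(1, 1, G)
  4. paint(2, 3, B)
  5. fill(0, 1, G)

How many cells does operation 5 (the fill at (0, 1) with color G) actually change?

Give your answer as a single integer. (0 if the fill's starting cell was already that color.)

Answer: 20

Derivation:
After op 1 fill(2,2,B) [0 cells changed]:
BBBBB
BBBBB
BBBBB
BKKBB
BKKBB
After op 2 paint(0,2,B):
BBBBB
BBBBB
BBBBB
BKKBB
BKKBB
After op 3 paint(1,1,G):
BBBBB
BGBBB
BBBBB
BKKBB
BKKBB
After op 4 paint(2,3,B):
BBBBB
BGBBB
BBBBB
BKKBB
BKKBB
After op 5 fill(0,1,G) [20 cells changed]:
GGGGG
GGGGG
GGGGG
GKKGG
GKKGG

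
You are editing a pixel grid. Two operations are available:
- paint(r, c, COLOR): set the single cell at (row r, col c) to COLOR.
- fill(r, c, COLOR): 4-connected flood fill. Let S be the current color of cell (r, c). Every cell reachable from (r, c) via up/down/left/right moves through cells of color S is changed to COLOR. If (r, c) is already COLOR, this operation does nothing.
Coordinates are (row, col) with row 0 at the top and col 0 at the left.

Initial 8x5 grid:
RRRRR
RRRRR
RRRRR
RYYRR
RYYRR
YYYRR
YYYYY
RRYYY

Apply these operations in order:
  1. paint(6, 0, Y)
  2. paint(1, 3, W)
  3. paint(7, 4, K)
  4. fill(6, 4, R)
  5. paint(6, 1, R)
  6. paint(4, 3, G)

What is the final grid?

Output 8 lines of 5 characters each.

After op 1 paint(6,0,Y):
RRRRR
RRRRR
RRRRR
RYYRR
RYYRR
YYYRR
YYYYY
RRYYY
After op 2 paint(1,3,W):
RRRRR
RRRWR
RRRRR
RYYRR
RYYRR
YYYRR
YYYYY
RRYYY
After op 3 paint(7,4,K):
RRRRR
RRRWR
RRRRR
RYYRR
RYYRR
YYYRR
YYYYY
RRYYK
After op 4 fill(6,4,R) [14 cells changed]:
RRRRR
RRRWR
RRRRR
RRRRR
RRRRR
RRRRR
RRRRR
RRRRK
After op 5 paint(6,1,R):
RRRRR
RRRWR
RRRRR
RRRRR
RRRRR
RRRRR
RRRRR
RRRRK
After op 6 paint(4,3,G):
RRRRR
RRRWR
RRRRR
RRRRR
RRRGR
RRRRR
RRRRR
RRRRK

Answer: RRRRR
RRRWR
RRRRR
RRRRR
RRRGR
RRRRR
RRRRR
RRRRK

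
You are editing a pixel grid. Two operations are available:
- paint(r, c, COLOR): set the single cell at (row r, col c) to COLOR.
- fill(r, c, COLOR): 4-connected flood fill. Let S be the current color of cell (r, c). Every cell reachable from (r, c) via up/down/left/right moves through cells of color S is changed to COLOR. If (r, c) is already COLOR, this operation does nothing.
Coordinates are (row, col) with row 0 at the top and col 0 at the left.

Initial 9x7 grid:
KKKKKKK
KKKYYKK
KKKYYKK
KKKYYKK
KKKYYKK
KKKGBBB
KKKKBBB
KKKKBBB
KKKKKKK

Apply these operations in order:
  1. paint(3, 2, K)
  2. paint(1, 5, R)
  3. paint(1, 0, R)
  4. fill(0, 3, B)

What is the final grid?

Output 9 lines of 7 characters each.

After op 1 paint(3,2,K):
KKKKKKK
KKKYYKK
KKKYYKK
KKKYYKK
KKKYYKK
KKKGBBB
KKKKBBB
KKKKBBB
KKKKKKK
After op 2 paint(1,5,R):
KKKKKKK
KKKYYRK
KKKYYKK
KKKYYKK
KKKYYKK
KKKGBBB
KKKKBBB
KKKKBBB
KKKKKKK
After op 3 paint(1,0,R):
KKKKKKK
RKKYYRK
KKKYYKK
KKKYYKK
KKKYYKK
KKKGBBB
KKKKBBB
KKKKBBB
KKKKKKK
After op 4 fill(0,3,B) [43 cells changed]:
BBBBBBB
RBBYYRB
BBBYYBB
BBBYYBB
BBBYYBB
BBBGBBB
BBBBBBB
BBBBBBB
BBBBBBB

Answer: BBBBBBB
RBBYYRB
BBBYYBB
BBBYYBB
BBBYYBB
BBBGBBB
BBBBBBB
BBBBBBB
BBBBBBB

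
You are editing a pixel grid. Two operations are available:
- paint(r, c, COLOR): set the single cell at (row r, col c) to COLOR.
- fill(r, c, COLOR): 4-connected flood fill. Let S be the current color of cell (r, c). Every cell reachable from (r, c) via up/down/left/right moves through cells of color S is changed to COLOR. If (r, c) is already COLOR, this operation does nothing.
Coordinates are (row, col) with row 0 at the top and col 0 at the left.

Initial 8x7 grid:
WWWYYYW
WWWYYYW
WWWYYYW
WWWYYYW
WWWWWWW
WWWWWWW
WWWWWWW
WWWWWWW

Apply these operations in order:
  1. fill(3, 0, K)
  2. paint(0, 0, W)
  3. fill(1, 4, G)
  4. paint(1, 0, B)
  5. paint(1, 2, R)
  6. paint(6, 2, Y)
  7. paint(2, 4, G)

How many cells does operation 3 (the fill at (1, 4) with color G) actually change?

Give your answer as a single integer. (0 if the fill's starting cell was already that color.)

After op 1 fill(3,0,K) [44 cells changed]:
KKKYYYK
KKKYYYK
KKKYYYK
KKKYYYK
KKKKKKK
KKKKKKK
KKKKKKK
KKKKKKK
After op 2 paint(0,0,W):
WKKYYYK
KKKYYYK
KKKYYYK
KKKYYYK
KKKKKKK
KKKKKKK
KKKKKKK
KKKKKKK
After op 3 fill(1,4,G) [12 cells changed]:
WKKGGGK
KKKGGGK
KKKGGGK
KKKGGGK
KKKKKKK
KKKKKKK
KKKKKKK
KKKKKKK

Answer: 12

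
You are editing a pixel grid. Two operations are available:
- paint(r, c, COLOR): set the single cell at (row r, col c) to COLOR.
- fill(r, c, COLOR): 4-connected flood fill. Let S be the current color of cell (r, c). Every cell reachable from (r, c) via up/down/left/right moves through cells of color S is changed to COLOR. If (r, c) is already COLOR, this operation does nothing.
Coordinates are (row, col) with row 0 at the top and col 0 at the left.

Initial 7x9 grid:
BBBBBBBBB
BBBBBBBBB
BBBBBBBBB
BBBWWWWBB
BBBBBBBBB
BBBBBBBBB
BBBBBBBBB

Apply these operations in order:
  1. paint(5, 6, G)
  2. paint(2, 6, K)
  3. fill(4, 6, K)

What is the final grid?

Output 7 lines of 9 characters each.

After op 1 paint(5,6,G):
BBBBBBBBB
BBBBBBBBB
BBBBBBBBB
BBBWWWWBB
BBBBBBBBB
BBBBBBGBB
BBBBBBBBB
After op 2 paint(2,6,K):
BBBBBBBBB
BBBBBBBBB
BBBBBBKBB
BBBWWWWBB
BBBBBBBBB
BBBBBBGBB
BBBBBBBBB
After op 3 fill(4,6,K) [57 cells changed]:
KKKKKKKKK
KKKKKKKKK
KKKKKKKKK
KKKWWWWKK
KKKKKKKKK
KKKKKKGKK
KKKKKKKKK

Answer: KKKKKKKKK
KKKKKKKKK
KKKKKKKKK
KKKWWWWKK
KKKKKKKKK
KKKKKKGKK
KKKKKKKKK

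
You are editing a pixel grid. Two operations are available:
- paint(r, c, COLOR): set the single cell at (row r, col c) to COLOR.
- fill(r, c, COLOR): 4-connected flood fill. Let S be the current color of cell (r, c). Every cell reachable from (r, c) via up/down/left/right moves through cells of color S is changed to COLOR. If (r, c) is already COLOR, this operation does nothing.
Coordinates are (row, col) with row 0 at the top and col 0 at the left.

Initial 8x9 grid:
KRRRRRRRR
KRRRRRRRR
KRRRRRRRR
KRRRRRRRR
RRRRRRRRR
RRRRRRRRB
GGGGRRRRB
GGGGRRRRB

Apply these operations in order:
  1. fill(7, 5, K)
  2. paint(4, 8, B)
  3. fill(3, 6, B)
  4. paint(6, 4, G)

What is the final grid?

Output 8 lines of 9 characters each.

Answer: BBBBBBBBB
BBBBBBBBB
BBBBBBBBB
BBBBBBBBB
BBBBBBBBB
BBBBBBBBB
GGGGGBBBB
GGGGBBBBB

Derivation:
After op 1 fill(7,5,K) [57 cells changed]:
KKKKKKKKK
KKKKKKKKK
KKKKKKKKK
KKKKKKKKK
KKKKKKKKK
KKKKKKKKB
GGGGKKKKB
GGGGKKKKB
After op 2 paint(4,8,B):
KKKKKKKKK
KKKKKKKKK
KKKKKKKKK
KKKKKKKKK
KKKKKKKKB
KKKKKKKKB
GGGGKKKKB
GGGGKKKKB
After op 3 fill(3,6,B) [60 cells changed]:
BBBBBBBBB
BBBBBBBBB
BBBBBBBBB
BBBBBBBBB
BBBBBBBBB
BBBBBBBBB
GGGGBBBBB
GGGGBBBBB
After op 4 paint(6,4,G):
BBBBBBBBB
BBBBBBBBB
BBBBBBBBB
BBBBBBBBB
BBBBBBBBB
BBBBBBBBB
GGGGGBBBB
GGGGBBBBB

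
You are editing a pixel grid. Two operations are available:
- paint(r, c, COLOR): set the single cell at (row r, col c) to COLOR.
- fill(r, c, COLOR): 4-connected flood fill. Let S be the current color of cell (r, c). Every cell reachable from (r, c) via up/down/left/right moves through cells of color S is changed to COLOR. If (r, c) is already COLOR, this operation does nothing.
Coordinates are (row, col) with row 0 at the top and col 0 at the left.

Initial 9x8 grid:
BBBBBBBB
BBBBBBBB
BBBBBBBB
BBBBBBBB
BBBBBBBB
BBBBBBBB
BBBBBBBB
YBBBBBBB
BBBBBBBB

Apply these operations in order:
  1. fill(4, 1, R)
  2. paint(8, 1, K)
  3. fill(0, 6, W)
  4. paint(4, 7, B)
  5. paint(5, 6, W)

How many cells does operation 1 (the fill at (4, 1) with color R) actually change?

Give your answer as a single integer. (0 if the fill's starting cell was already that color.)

Answer: 71

Derivation:
After op 1 fill(4,1,R) [71 cells changed]:
RRRRRRRR
RRRRRRRR
RRRRRRRR
RRRRRRRR
RRRRRRRR
RRRRRRRR
RRRRRRRR
YRRRRRRR
RRRRRRRR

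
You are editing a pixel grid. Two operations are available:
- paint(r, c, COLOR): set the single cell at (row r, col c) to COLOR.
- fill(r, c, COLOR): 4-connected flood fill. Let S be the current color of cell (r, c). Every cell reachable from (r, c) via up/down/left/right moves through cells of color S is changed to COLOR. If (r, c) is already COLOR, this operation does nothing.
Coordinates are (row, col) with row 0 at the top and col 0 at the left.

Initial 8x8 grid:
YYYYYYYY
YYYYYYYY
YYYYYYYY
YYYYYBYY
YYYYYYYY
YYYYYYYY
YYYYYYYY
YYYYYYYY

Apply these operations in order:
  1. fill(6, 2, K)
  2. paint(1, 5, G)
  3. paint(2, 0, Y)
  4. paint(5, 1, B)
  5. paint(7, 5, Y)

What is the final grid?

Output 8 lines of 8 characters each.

Answer: KKKKKKKK
KKKKKGKK
YKKKKKKK
KKKKKBKK
KKKKKKKK
KBKKKKKK
KKKKKKKK
KKKKKYKK

Derivation:
After op 1 fill(6,2,K) [63 cells changed]:
KKKKKKKK
KKKKKKKK
KKKKKKKK
KKKKKBKK
KKKKKKKK
KKKKKKKK
KKKKKKKK
KKKKKKKK
After op 2 paint(1,5,G):
KKKKKKKK
KKKKKGKK
KKKKKKKK
KKKKKBKK
KKKKKKKK
KKKKKKKK
KKKKKKKK
KKKKKKKK
After op 3 paint(2,0,Y):
KKKKKKKK
KKKKKGKK
YKKKKKKK
KKKKKBKK
KKKKKKKK
KKKKKKKK
KKKKKKKK
KKKKKKKK
After op 4 paint(5,1,B):
KKKKKKKK
KKKKKGKK
YKKKKKKK
KKKKKBKK
KKKKKKKK
KBKKKKKK
KKKKKKKK
KKKKKKKK
After op 5 paint(7,5,Y):
KKKKKKKK
KKKKKGKK
YKKKKKKK
KKKKKBKK
KKKKKKKK
KBKKKKKK
KKKKKKKK
KKKKKYKK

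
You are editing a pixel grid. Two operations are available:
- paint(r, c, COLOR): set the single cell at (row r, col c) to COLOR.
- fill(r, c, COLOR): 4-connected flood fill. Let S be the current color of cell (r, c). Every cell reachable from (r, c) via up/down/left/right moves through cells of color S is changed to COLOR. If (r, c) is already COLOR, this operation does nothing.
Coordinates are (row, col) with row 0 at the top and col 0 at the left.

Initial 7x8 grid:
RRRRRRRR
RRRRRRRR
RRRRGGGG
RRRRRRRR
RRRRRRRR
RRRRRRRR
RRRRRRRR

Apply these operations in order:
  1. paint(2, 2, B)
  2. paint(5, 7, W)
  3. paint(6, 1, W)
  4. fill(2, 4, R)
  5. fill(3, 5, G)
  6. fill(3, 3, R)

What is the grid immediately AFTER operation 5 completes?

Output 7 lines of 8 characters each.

After op 1 paint(2,2,B):
RRRRRRRR
RRRRRRRR
RRBRGGGG
RRRRRRRR
RRRRRRRR
RRRRRRRR
RRRRRRRR
After op 2 paint(5,7,W):
RRRRRRRR
RRRRRRRR
RRBRGGGG
RRRRRRRR
RRRRRRRR
RRRRRRRW
RRRRRRRR
After op 3 paint(6,1,W):
RRRRRRRR
RRRRRRRR
RRBRGGGG
RRRRRRRR
RRRRRRRR
RRRRRRRW
RWRRRRRR
After op 4 fill(2,4,R) [4 cells changed]:
RRRRRRRR
RRRRRRRR
RRBRRRRR
RRRRRRRR
RRRRRRRR
RRRRRRRW
RWRRRRRR
After op 5 fill(3,5,G) [53 cells changed]:
GGGGGGGG
GGGGGGGG
GGBGGGGG
GGGGGGGG
GGGGGGGG
GGGGGGGW
GWGGGGGG

Answer: GGGGGGGG
GGGGGGGG
GGBGGGGG
GGGGGGGG
GGGGGGGG
GGGGGGGW
GWGGGGGG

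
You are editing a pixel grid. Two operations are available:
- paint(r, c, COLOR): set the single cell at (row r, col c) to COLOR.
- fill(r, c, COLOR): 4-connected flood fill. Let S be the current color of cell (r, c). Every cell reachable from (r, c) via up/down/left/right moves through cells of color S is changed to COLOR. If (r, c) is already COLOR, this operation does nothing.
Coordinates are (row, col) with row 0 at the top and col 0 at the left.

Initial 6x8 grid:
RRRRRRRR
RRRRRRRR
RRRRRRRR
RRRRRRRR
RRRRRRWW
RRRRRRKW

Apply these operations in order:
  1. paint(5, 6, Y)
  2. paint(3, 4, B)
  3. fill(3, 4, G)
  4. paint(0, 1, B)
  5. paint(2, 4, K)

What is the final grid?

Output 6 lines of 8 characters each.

Answer: RBRRRRRR
RRRRRRRR
RRRRKRRR
RRRRGRRR
RRRRRRWW
RRRRRRYW

Derivation:
After op 1 paint(5,6,Y):
RRRRRRRR
RRRRRRRR
RRRRRRRR
RRRRRRRR
RRRRRRWW
RRRRRRYW
After op 2 paint(3,4,B):
RRRRRRRR
RRRRRRRR
RRRRRRRR
RRRRBRRR
RRRRRRWW
RRRRRRYW
After op 3 fill(3,4,G) [1 cells changed]:
RRRRRRRR
RRRRRRRR
RRRRRRRR
RRRRGRRR
RRRRRRWW
RRRRRRYW
After op 4 paint(0,1,B):
RBRRRRRR
RRRRRRRR
RRRRRRRR
RRRRGRRR
RRRRRRWW
RRRRRRYW
After op 5 paint(2,4,K):
RBRRRRRR
RRRRRRRR
RRRRKRRR
RRRRGRRR
RRRRRRWW
RRRRRRYW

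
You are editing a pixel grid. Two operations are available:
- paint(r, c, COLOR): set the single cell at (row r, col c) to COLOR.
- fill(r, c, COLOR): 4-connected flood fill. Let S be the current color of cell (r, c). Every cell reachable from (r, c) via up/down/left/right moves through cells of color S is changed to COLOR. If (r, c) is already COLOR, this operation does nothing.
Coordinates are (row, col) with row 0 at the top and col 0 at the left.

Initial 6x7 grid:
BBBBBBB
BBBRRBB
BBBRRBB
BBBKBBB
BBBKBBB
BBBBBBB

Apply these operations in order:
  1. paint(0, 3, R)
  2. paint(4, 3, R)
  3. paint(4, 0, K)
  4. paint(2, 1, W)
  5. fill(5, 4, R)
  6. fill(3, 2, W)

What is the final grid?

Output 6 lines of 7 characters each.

After op 1 paint(0,3,R):
BBBRBBB
BBBRRBB
BBBRRBB
BBBKBBB
BBBKBBB
BBBBBBB
After op 2 paint(4,3,R):
BBBRBBB
BBBRRBB
BBBRRBB
BBBKBBB
BBBRBBB
BBBBBBB
After op 3 paint(4,0,K):
BBBRBBB
BBBRRBB
BBBRRBB
BBBKBBB
KBBRBBB
BBBBBBB
After op 4 paint(2,1,W):
BBBRBBB
BBBRRBB
BWBRRBB
BBBKBBB
KBBRBBB
BBBBBBB
After op 5 fill(5,4,R) [33 cells changed]:
RRRRRRR
RRRRRRR
RWRRRRR
RRRKRRR
KRRRRRR
RRRRRRR
After op 6 fill(3,2,W) [39 cells changed]:
WWWWWWW
WWWWWWW
WWWWWWW
WWWKWWW
KWWWWWW
WWWWWWW

Answer: WWWWWWW
WWWWWWW
WWWWWWW
WWWKWWW
KWWWWWW
WWWWWWW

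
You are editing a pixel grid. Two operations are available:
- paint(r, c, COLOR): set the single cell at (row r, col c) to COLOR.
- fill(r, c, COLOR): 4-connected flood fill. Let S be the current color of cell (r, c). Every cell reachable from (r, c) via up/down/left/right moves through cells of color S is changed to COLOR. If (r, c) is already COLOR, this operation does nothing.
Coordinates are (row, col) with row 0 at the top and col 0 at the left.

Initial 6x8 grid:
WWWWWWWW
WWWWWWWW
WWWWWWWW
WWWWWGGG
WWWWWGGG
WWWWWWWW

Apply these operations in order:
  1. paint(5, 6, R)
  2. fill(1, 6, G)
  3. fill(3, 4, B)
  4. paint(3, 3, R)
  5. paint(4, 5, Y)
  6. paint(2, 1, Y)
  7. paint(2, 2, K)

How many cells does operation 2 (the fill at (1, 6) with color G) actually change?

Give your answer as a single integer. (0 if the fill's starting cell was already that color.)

After op 1 paint(5,6,R):
WWWWWWWW
WWWWWWWW
WWWWWWWW
WWWWWGGG
WWWWWGGG
WWWWWWRW
After op 2 fill(1,6,G) [40 cells changed]:
GGGGGGGG
GGGGGGGG
GGGGGGGG
GGGGGGGG
GGGGGGGG
GGGGGGRW

Answer: 40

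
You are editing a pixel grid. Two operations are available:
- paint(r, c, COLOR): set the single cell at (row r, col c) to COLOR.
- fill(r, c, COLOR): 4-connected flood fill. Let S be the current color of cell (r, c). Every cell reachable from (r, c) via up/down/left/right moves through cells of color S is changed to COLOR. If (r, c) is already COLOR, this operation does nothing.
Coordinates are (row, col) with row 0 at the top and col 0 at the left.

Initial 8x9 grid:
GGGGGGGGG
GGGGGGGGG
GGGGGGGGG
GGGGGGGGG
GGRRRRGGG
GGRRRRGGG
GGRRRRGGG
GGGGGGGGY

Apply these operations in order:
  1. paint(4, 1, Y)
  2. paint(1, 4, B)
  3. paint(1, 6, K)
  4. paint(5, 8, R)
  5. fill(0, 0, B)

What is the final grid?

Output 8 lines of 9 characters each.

Answer: BBBBBBBBB
BBBBBBKBB
BBBBBBBBB
BBBBBBBBB
BYRRRRBBB
BBRRRRBBR
BBRRRRBBB
BBBBBBBBY

Derivation:
After op 1 paint(4,1,Y):
GGGGGGGGG
GGGGGGGGG
GGGGGGGGG
GGGGGGGGG
GYRRRRGGG
GGRRRRGGG
GGRRRRGGG
GGGGGGGGY
After op 2 paint(1,4,B):
GGGGGGGGG
GGGGBGGGG
GGGGGGGGG
GGGGGGGGG
GYRRRRGGG
GGRRRRGGG
GGRRRRGGG
GGGGGGGGY
After op 3 paint(1,6,K):
GGGGGGGGG
GGGGBGKGG
GGGGGGGGG
GGGGGGGGG
GYRRRRGGG
GGRRRRGGG
GGRRRRGGG
GGGGGGGGY
After op 4 paint(5,8,R):
GGGGGGGGG
GGGGBGKGG
GGGGGGGGG
GGGGGGGGG
GYRRRRGGG
GGRRRRGGR
GGRRRRGGG
GGGGGGGGY
After op 5 fill(0,0,B) [55 cells changed]:
BBBBBBBBB
BBBBBBKBB
BBBBBBBBB
BBBBBBBBB
BYRRRRBBB
BBRRRRBBR
BBRRRRBBB
BBBBBBBBY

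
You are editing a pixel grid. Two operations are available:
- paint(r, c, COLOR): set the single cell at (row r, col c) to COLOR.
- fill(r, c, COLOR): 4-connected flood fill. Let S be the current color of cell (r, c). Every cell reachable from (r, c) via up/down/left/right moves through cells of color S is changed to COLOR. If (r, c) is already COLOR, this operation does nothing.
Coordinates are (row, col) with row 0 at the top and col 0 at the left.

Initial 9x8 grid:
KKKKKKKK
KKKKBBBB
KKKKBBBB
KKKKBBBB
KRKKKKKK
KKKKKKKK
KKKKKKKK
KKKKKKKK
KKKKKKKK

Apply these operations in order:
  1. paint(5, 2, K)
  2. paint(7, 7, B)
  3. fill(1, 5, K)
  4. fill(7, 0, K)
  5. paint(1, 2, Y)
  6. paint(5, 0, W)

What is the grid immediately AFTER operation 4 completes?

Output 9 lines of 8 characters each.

Answer: KKKKKKKK
KKKKKKKK
KKKKKKKK
KKKKKKKK
KRKKKKKK
KKKKKKKK
KKKKKKKK
KKKKKKKB
KKKKKKKK

Derivation:
After op 1 paint(5,2,K):
KKKKKKKK
KKKKBBBB
KKKKBBBB
KKKKBBBB
KRKKKKKK
KKKKKKKK
KKKKKKKK
KKKKKKKK
KKKKKKKK
After op 2 paint(7,7,B):
KKKKKKKK
KKKKBBBB
KKKKBBBB
KKKKBBBB
KRKKKKKK
KKKKKKKK
KKKKKKKK
KKKKKKKB
KKKKKKKK
After op 3 fill(1,5,K) [12 cells changed]:
KKKKKKKK
KKKKKKKK
KKKKKKKK
KKKKKKKK
KRKKKKKK
KKKKKKKK
KKKKKKKK
KKKKKKKB
KKKKKKKK
After op 4 fill(7,0,K) [0 cells changed]:
KKKKKKKK
KKKKKKKK
KKKKKKKK
KKKKKKKK
KRKKKKKK
KKKKKKKK
KKKKKKKK
KKKKKKKB
KKKKKKKK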